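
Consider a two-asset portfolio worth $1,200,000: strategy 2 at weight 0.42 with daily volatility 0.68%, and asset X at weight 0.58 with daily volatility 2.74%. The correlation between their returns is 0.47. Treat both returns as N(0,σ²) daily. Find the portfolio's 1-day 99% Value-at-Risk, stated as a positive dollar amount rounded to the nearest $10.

$48,620

σ_p² = 0.42²·0.68² + 0.58²·2.74² + 2·0.47·0.42·0.58·0.68·2.74 = 3.0338 (%²).
σ_p = √3.0338 = 1.742%.
At 99%, z = 2.326.
VaR = 2.326 × 1.742% = 4.052%; on $1,200,000 that is $48,624.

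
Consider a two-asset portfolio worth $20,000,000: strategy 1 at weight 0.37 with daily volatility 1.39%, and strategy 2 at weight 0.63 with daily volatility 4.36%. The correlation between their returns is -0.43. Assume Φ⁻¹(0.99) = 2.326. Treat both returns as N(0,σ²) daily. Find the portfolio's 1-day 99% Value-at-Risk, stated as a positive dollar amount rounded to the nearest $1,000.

$1,195,000

σ_p² = 0.37²·1.39² + 0.63²·4.36² + 2·-0.43·0.37·0.63·1.39·4.36 = 6.5945 (%²).
σ_p = √6.5945 = 2.568%.
VaR = 2.326 × 2.568% = 5.973%; on $20,000,000 that is $1,194,600.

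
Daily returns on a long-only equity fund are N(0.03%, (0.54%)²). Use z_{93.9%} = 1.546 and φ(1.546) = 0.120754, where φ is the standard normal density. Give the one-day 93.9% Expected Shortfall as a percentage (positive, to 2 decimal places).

1.04%

Tail multiplier: φ(z)/(1−α) = 0.120754 / 0.061 = 1.980.
ES = −(0.03%) + 0.54% × 1.980 = 1.039%.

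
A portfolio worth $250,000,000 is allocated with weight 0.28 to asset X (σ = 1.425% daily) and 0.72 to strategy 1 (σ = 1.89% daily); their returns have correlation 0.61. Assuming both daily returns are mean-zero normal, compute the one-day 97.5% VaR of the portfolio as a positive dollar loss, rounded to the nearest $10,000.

$8,010,000

σ_p² = 0.28²·1.425² + 0.72²·1.89² + 2·0.61·0.28·0.72·1.425·1.89 = 2.6734 (%²).
σ_p = √2.6734 = 1.635%.
At 97.5%, z = 1.960.
VaR = 1.960 × 1.635% = 3.205%; on $250,000,000 that is $8,012,500.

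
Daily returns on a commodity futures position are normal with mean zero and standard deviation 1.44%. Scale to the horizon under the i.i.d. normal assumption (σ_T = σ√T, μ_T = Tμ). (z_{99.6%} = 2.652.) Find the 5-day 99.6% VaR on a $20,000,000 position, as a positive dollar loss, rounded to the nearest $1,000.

σ_{5d} = 1.44% × √5 = 3.220%.
VaR = 2.652 × 3.220% = 8.539%.
On $20,000,000: 0.08539 × $20,000,000 = $1,707,800.

$1,708,000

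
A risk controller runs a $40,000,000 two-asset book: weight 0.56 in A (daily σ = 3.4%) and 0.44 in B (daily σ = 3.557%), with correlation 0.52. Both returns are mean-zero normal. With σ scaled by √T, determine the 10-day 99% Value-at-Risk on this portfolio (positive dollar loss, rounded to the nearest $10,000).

$8,910,000

σ_p = √(0.56²·3.4² + 0.44²·3.557² + 2·0.52·0.56·0.44·3.4·3.557) = 3.029%.
σ_{10d} = 3.029% × √10 = 9.579%.
z(99%) = 2.326.
VaR = 2.326 × 9.579% = 22.281%; on $40,000,000 that is $8,912,400.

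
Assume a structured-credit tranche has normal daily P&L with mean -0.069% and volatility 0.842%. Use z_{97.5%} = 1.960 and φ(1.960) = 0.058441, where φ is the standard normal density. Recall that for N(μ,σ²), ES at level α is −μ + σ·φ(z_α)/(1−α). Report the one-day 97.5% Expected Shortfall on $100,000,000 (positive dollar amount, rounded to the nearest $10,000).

Tail multiplier: φ(z)/(1−α) = 0.058441 / 0.025 = 2.338.
ES = −(-0.069%) + 0.842% × 2.338 = 2.038%.
On $100,000,000: 0.02038 × $100,000,000 = $2,038,000.

$2,040,000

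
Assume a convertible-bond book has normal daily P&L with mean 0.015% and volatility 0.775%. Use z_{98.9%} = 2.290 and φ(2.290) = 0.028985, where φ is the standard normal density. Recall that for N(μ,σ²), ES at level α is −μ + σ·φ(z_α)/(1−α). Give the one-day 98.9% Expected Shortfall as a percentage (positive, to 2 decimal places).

2.03%

Tail multiplier: φ(z)/(1−α) = 0.028985 / 0.011 = 2.635.
ES = −(0.015%) + 0.775% × 2.635 = 2.027%.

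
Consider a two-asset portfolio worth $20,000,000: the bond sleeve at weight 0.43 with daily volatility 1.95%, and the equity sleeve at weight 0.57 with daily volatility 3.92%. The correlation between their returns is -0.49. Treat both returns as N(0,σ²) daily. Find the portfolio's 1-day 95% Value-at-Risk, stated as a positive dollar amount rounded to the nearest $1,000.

σ_p² = 0.43²·1.95² + 0.57²·3.92² + 2·-0.49·0.43·0.57·1.95·3.92 = 3.8596 (%²).
σ_p = √3.8596 = 1.965%.
At 95%, z = 1.645.
VaR = 1.645 × 1.965% = 3.232%; on $20,000,000 that is $646,400.

$646,000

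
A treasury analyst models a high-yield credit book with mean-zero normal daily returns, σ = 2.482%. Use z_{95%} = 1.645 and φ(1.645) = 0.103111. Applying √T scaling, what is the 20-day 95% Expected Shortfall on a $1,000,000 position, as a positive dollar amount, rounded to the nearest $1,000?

$229,000

σ_{20d} = 2.482% × √20 = 11.100%.
ES multiplier = φ(z)/(1−α) = 0.103111/0.05 = 2.062.
ES = 11.100% × 2.062 = 22.888%; on $1,000,000: $228,880.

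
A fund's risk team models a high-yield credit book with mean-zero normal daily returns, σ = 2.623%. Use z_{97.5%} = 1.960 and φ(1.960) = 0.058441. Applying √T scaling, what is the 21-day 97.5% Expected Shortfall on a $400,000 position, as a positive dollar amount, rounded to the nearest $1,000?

σ_{21d} = 2.623% × √21 = 12.020%.
ES multiplier = φ(z)/(1−α) = 0.058441/0.025 = 2.338.
ES = 12.020% × 2.338 = 28.103%; on $400,000: $112,412.

$112,000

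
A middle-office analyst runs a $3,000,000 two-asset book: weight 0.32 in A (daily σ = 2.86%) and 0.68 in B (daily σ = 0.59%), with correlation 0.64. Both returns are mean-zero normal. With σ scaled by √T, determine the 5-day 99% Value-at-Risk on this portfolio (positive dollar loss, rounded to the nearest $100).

$189,100

σ_p = √(0.32²·2.86² + 0.68²·0.59² + 2·0.64·0.32·0.68·2.86·0.59) = 1.212%.
σ_{5d} = 1.212% × √5 = 2.710%.
z(99%) = 2.326.
VaR = 2.326 × 2.710% = 6.303%; on $3,000,000 that is $189,090.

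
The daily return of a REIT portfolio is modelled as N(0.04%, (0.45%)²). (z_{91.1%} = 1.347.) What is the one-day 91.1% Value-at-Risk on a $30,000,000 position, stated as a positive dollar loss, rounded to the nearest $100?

$169,800

VaR = −μ + z·σ = −(0.04%) + 1.347 × 0.45% = 0.566%.
On $30,000,000: 0.00566 × $30,000,000 = $169,800.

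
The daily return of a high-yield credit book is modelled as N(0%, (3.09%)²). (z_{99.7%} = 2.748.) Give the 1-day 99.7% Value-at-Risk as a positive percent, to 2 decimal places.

8.49%

VaR = z·σ = 2.748 × 3.09% = 8.491%.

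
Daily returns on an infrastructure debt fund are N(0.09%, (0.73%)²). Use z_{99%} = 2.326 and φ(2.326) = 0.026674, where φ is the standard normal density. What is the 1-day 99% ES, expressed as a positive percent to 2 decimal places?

1.86%

Tail multiplier: φ(z)/(1−α) = 0.026674 / 0.01 = 2.667.
ES = −(0.09%) + 0.73% × 2.667 = 1.857%.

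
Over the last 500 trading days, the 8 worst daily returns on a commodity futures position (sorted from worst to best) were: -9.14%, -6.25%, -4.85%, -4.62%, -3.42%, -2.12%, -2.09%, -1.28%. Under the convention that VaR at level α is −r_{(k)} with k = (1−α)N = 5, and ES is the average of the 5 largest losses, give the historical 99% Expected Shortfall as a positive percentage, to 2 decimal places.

5.66%

The 5 worst returns sum to -28.28%.
ES = −(-28.28%) / 5 = 5.656% ≈ 5.66%.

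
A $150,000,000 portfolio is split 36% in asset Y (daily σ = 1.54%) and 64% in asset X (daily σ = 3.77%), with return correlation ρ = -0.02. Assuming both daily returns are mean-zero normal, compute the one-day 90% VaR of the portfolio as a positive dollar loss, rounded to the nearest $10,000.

σ_p² = 0.36²·1.54² + 0.64²·3.77² + 2·-0.02·0.36·0.64·1.54·3.77 = 6.0755 (%²).
σ_p = √6.0755 = 2.465%.
At 90%, z = 1.282.
VaR = 1.282 × 2.465% = 3.160%; on $150,000,000 that is $4,740,000.

$4,740,000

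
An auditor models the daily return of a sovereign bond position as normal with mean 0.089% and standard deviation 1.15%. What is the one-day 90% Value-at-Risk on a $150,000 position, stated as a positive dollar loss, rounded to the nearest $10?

At 90% one-sided, z = 1.282.
VaR = −μ + z·σ = −(0.089%) + 1.282 × 1.15% = 1.385%.
On $150,000: 0.01385 × $150,000 = $2,078.

$2,080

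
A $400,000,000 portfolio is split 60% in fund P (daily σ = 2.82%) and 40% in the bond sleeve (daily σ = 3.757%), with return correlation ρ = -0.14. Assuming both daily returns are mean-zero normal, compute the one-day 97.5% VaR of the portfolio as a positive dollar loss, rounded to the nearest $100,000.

$16,500,000

σ_p² = 0.6²·2.82² + 0.4²·3.757² + 2·-0.14·0.6·0.4·2.82·3.757 = 4.4093 (%²).
σ_p = √4.4093 = 2.100%.
At 97.5%, z = 1.960.
VaR = 1.960 × 2.100% = 4.116%; on $400,000,000 that is $16,464,000.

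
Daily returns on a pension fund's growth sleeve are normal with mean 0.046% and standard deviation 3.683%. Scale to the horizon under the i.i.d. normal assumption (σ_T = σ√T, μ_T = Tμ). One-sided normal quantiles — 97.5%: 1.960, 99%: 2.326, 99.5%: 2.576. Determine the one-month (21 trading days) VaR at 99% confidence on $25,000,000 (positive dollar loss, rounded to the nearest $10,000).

$9,570,000

σ_{21d} = 3.683% × √21 = 16.878%; μ_{21d} = 21 × 0.046% = 0.966%.
VaR = −(0.966%) + 2.326 × 16.878% = 38.292%.
On $25,000,000: 0.38292 × $25,000,000 = $9,573,000.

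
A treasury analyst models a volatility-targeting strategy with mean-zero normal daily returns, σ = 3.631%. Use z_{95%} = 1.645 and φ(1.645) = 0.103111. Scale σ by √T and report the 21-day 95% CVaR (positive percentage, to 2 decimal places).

34.31%

σ_{21d} = 3.631% × √21 = 16.639%.
ES multiplier = φ(z)/(1−α) = 0.103111/0.05 = 2.062.
ES = 16.639% × 2.062 = 34.310%.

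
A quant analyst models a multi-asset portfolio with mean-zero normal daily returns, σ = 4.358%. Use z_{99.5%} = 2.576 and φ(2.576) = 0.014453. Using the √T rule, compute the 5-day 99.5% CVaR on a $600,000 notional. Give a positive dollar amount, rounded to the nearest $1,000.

σ_{5d} = 4.358% × √5 = 9.745%.
ES multiplier = φ(z)/(1−α) = 0.014453/0.005 = 2.891.
ES = 9.745% × 2.891 = 28.173%; on $600,000: $169,038.

$169,000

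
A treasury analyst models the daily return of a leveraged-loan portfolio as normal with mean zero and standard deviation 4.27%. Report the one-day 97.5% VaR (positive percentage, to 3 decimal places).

At 97.5% one-sided, z = 1.960.
VaR = z·σ = 1.960 × 4.27% = 8.369%.

8.369%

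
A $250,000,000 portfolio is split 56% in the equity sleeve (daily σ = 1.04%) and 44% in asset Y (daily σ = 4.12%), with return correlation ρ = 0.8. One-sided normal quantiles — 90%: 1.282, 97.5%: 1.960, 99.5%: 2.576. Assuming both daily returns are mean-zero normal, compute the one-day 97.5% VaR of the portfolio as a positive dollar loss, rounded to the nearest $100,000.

$11,300,000

σ_p² = 0.56²·1.04² + 0.44²·4.12² + 2·0.8·0.56·0.44·1.04·4.12 = 5.3147 (%²).
σ_p = √5.3147 = 2.305%.
VaR = 1.960 × 2.305% = 4.518%; on $250,000,000 that is $11,295,000.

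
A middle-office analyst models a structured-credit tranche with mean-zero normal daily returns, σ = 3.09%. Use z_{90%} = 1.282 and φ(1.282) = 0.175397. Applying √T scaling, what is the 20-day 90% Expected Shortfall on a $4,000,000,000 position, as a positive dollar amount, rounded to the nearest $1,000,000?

$970,000,000

σ_{20d} = 3.09% × √20 = 13.819%.
ES multiplier = φ(z)/(1−α) = 0.175397/0.1 = 1.754.
ES = 13.819% × 1.754 = 24.239%; on $4,000,000,000: $969,560,000.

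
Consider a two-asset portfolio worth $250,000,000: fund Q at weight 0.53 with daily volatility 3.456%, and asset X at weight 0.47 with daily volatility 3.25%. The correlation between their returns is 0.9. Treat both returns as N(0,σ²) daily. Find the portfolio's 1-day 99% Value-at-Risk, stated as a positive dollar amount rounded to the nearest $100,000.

σ_p² = 0.53²·3.456² + 0.47²·3.25² + 2·0.9·0.53·0.47·3.456·3.25 = 10.7245 (%²).
σ_p = √10.7245 = 3.275%.
At 99%, z = 2.326.
VaR = 2.326 × 3.275% = 7.618%; on $250,000,000 that is $19,045,000.

$19,000,000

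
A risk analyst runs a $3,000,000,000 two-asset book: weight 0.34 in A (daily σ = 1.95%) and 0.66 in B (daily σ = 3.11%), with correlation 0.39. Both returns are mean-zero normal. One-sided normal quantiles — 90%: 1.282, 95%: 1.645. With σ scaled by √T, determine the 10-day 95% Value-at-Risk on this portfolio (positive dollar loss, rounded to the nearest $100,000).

$373,000,000

σ_p = √(0.34²·1.95² + 0.66²·3.11² + 2·0.39·0.34·0.66·1.95·3.11) = 2.390%.
σ_{10d} = 2.390% × √10 = 7.558%.
VaR = 1.645 × 7.558% = 12.433%; on $3,000,000,000 that is $372,990,000.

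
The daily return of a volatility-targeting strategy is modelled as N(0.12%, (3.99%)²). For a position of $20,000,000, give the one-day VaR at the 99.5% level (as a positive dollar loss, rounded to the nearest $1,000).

At 99.5% one-sided, z = 2.576.
VaR = −μ + z·σ = −(0.12%) + 2.576 × 3.99% = 10.158%.
On $20,000,000: 0.10158 × $20,000,000 = $2,031,600.

$2,032,000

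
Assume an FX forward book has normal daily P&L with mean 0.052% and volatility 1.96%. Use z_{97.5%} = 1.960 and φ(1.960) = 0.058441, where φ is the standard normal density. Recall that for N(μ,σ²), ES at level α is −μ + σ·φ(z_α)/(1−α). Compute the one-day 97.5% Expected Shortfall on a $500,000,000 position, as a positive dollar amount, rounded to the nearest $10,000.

$22,650,000

Tail multiplier: φ(z)/(1−α) = 0.058441 / 0.025 = 2.338.
ES = −(0.052%) + 1.96% × 2.338 = 4.530%.
On $500,000,000: 0.04530 × $500,000,000 = $22,650,000.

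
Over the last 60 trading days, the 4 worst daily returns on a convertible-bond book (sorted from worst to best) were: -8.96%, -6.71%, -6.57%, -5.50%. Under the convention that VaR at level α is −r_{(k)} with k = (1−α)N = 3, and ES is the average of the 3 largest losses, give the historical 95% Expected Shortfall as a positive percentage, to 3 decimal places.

7.413%

The 3 worst returns sum to -22.24%.
ES = −(-22.24%) / 3 = 7.4133…% ≈ 7.413%.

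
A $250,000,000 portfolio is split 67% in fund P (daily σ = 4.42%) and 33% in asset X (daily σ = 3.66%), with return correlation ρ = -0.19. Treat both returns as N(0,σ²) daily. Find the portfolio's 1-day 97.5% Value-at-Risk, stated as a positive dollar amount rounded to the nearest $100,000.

$14,600,000

σ_p² = 0.67²·4.42² + 0.33²·3.66² + 2·-0.19·0.67·0.33·4.42·3.66 = 8.8695 (%²).
σ_p = √8.8695 = 2.978%.
At 97.5%, z = 1.960.
VaR = 1.960 × 2.978% = 5.837%; on $250,000,000 that is $14,592,500.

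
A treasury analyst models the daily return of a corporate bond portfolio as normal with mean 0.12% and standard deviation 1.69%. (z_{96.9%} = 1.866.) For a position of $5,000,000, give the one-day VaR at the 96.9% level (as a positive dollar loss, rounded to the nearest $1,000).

VaR = −μ + z·σ = −(0.12%) + 1.866 × 1.69% = 3.034%.
On $5,000,000: 0.03034 × $5,000,000 = $151,700.

$152,000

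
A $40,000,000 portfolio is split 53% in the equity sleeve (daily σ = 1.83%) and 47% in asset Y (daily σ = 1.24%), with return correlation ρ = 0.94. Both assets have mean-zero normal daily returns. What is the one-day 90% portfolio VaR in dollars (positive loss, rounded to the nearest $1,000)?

σ_p² = 0.53²·1.83² + 0.47²·1.24² + 2·0.94·0.53·0.47·1.83·1.24 = 2.3430 (%²).
σ_p = √2.3430 = 1.531%.
At 90%, z = 1.282.
VaR = 1.282 × 1.531% = 1.963%; on $40,000,000 that is $785,200.

$785,000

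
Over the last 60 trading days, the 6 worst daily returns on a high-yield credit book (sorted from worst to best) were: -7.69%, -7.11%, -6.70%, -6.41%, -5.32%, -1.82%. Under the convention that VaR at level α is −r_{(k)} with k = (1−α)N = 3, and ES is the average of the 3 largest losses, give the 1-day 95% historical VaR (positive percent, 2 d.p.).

k = 3; the 3rd lowest return is -6.70%, so VaR = 6.70%.

6.70%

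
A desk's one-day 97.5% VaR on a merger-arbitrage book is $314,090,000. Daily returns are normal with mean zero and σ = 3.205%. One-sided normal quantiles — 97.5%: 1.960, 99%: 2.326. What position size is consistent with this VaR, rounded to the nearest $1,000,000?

VaR as a fraction of value: z·σ = 1.960 × 3.205% = 6.2818%.
Position = $314,090,000 / 0.062818 = $5,000,000,000.

$5,000,000,000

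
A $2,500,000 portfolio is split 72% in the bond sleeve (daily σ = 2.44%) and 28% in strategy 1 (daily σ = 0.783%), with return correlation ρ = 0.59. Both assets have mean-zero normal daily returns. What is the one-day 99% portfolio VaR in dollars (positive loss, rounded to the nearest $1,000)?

σ_p² = 0.72²·2.44² + 0.28²·0.783² + 2·0.59·0.72·0.28·2.44·0.783 = 3.5889 (%²).
σ_p = √3.5889 = 1.894%.
At 99%, z = 2.326.
VaR = 2.326 × 1.894% = 4.405%; on $2,500,000 that is $110,125.

$110,000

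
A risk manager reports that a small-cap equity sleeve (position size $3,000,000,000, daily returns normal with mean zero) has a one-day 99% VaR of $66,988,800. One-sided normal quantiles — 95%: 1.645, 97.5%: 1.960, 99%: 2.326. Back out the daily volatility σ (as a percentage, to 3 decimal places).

VaR as a fraction: $66,988,800 / $3,000,000,000 = 2.233%.
σ = VaR / z = 2.233% / 2.326 = 0.960%.

0.960%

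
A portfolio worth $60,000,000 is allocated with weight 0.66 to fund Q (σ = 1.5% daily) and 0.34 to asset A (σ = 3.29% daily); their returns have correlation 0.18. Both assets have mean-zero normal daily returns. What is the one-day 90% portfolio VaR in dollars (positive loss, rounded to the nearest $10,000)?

σ_p² = 0.66²·1.5² + 0.34²·3.29² + 2·0.18·0.66·0.34·1.5·3.29 = 2.6300 (%²).
σ_p = √2.6300 = 1.622%.
At 90%, z = 1.282.
VaR = 1.282 × 1.622% = 2.079%; on $60,000,000 that is $1,247,400.

$1,250,000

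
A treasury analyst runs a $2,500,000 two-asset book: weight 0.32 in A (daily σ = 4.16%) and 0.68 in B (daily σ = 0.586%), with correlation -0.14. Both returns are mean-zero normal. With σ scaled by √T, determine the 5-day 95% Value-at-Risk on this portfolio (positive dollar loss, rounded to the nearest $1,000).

σ_p = √(0.32²·4.16² + 0.68²·0.586² + 2·-0.14·0.32·0.68·4.16·0.586) = 1.335%.
σ_{5d} = 1.335% × √5 = 2.985%.
z(95%) = 1.645.
VaR = 1.645 × 2.985% = 4.910%; on $2,500,000 that is $122,750.

$123,000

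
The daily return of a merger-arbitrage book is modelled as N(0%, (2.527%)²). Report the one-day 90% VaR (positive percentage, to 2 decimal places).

At 90% one-sided, z = 1.282.
VaR = z·σ = 1.282 × 2.527% = 3.240%.

3.24%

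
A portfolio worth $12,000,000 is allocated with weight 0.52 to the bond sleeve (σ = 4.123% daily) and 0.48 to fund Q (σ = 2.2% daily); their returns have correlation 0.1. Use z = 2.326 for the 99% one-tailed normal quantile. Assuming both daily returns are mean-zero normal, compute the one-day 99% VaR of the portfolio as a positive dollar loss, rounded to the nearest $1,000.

σ_p² = 0.52²·4.123² + 0.48²·2.2² + 2·0.1·0.52·0.48·4.123·2.2 = 6.1645 (%²).
σ_p = √6.1645 = 2.483%.
VaR = 2.326 × 2.483% = 5.775%; on $12,000,000 that is $693,000.

$693,000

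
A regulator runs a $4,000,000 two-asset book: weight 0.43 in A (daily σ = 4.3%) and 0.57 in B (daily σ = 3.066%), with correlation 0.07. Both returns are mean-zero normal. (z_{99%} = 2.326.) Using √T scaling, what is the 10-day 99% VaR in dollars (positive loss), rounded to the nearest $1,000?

σ_p = √(0.43²·4.3² + 0.57²·3.066² + 2·0.07·0.43·0.57·4.3·3.066) = 2.632%.
σ_{10d} = 2.632% × √10 = 8.323%.
VaR = 2.326 × 8.323% = 19.359%; on $4,000,000 that is $774,360.

$774,000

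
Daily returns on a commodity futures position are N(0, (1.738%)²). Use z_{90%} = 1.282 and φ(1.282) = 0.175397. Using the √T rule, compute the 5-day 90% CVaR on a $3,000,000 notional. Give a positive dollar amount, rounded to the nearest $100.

$204,500

σ_{5d} = 1.738% × √5 = 3.886%.
ES multiplier = φ(z)/(1−α) = 0.175397/0.1 = 1.754.
ES = 3.886% × 1.754 = 6.816%; on $3,000,000: $204,480.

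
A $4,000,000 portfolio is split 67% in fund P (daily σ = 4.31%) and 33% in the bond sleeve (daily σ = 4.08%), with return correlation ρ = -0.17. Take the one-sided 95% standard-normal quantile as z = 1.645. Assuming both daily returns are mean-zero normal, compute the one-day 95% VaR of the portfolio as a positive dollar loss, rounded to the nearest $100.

σ_p² = 0.67²·4.31² + 0.33²·4.08² + 2·-0.17·0.67·0.33·4.31·4.08 = 8.8297 (%²).
σ_p = √8.8297 = 2.971%.
VaR = 1.645 × 2.971% = 4.887%; on $4,000,000 that is $195,480.

$195,500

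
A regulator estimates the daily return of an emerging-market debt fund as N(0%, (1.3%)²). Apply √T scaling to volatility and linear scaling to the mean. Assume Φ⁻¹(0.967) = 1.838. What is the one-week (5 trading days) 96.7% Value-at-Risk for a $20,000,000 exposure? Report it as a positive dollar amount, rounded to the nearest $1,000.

$1,069,000

σ_{5d} = 1.3% × √5 = 2.907%.
VaR = 1.838 × 2.907% = 5.343%.
On $20,000,000: 0.05343 × $20,000,000 = $1,068,600.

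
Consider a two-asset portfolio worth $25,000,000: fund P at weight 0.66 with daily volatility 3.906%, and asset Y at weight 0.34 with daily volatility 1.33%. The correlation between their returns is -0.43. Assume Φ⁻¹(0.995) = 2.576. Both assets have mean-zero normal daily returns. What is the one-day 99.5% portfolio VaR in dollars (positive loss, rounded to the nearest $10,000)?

σ_p² = 0.66²·3.906² + 0.34²·1.33² + 2·-0.43·0.66·0.34·3.906·1.33 = 5.8478 (%²).
σ_p = √5.8478 = 2.418%.
VaR = 2.576 × 2.418% = 6.229%; on $25,000,000 that is $1,557,250.

$1,560,000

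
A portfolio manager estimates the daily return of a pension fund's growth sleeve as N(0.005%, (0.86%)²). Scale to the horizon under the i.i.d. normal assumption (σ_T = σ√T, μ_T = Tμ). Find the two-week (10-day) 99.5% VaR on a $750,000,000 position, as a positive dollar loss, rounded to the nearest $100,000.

At 99.5%, z = 2.576.
σ_{10d} = 0.86% × √10 = 2.720%; μ_{10d} = 10 × 0.005% = 0.050%.
VaR = −(0.050%) + 2.576 × 2.720% = 6.957%.
On $750,000,000: 0.06957 × $750,000,000 = $52,177,500.

$52,200,000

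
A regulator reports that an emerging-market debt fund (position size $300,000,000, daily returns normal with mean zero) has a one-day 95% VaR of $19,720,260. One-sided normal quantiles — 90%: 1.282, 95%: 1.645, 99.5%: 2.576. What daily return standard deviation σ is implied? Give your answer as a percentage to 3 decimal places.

VaR as a fraction: $19,720,260 / $300,000,000 = 6.573%.
σ = VaR / z = 6.573% / 1.645 = 3.996%.

3.996%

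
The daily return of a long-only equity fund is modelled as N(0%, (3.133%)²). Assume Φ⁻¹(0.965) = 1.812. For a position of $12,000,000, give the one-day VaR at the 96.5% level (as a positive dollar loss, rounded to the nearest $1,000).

$681,000

VaR = z·σ = 1.812 × 3.133% = 5.677%.
On $12,000,000: 0.05677 × $12,000,000 = $681,240.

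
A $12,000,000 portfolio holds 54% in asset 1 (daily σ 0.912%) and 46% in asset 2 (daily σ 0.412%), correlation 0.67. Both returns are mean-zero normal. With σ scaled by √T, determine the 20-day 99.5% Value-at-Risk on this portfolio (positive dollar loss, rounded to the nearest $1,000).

$878,000

σ_p = √(0.54²·0.912² + 0.46²·0.412² + 2·0.67·0.54·0.46·0.912·0.412) = 0.635%.
σ_{20d} = 0.635% × √20 = 2.840%.
z(99.5%) = 2.576.
VaR = 2.576 × 2.840% = 7.316%; on $12,000,000 that is $877,920.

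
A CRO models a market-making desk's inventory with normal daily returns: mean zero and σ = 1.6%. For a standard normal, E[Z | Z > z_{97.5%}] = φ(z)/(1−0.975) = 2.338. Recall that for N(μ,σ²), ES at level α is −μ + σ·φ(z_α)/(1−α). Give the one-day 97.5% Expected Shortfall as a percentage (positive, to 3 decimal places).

ES = 1.6% × 2.338 = 3.741%.

3.741%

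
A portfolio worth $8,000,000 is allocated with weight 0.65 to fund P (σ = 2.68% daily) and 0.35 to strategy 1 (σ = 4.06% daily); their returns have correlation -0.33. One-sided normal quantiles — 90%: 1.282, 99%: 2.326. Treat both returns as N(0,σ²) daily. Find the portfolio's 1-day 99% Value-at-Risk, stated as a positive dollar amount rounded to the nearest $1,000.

$344,000

σ_p² = 0.65²·2.68² + 0.35²·4.06² + 2·-0.33·0.65·0.35·2.68·4.06 = 3.4201 (%²).
σ_p = √3.4201 = 1.849%.
VaR = 2.326 × 1.849% = 4.301%; on $8,000,000 that is $344,080.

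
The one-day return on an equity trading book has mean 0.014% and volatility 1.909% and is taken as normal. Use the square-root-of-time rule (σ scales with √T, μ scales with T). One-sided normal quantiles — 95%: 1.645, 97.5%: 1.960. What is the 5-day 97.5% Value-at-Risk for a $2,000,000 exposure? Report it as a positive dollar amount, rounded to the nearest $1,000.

σ_{5d} = 1.909% × √5 = 4.269%; μ_{5d} = 5 × 0.014% = 0.070%.
VaR = −(0.070%) + 1.960 × 4.269% = 8.297%.
On $2,000,000: 0.08297 × $2,000,000 = $165,940.

$166,000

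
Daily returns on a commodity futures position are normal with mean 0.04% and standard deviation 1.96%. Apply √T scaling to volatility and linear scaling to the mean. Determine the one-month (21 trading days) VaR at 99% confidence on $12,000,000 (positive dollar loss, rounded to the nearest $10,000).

$2,410,000

At 99%, z = 2.326.
σ_{21d} = 1.96% × √21 = 8.982%; μ_{21d} = 21 × 0.04% = 0.840%.
VaR = −(0.840%) + 2.326 × 8.982% = 20.052%.
On $12,000,000: 0.20052 × $12,000,000 = $2,406,240.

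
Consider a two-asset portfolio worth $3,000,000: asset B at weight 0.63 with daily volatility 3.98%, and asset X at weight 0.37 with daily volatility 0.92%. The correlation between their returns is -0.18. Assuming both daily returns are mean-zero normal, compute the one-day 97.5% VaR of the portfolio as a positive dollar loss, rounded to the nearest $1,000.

$145,000

σ_p² = 0.63²·3.98² + 0.37²·0.92² + 2·-0.18·0.63·0.37·3.98·0.92 = 6.0957 (%²).
σ_p = √6.0957 = 2.469%.
At 97.5%, z = 1.960.
VaR = 1.960 × 2.469% = 4.839%; on $3,000,000 that is $145,170.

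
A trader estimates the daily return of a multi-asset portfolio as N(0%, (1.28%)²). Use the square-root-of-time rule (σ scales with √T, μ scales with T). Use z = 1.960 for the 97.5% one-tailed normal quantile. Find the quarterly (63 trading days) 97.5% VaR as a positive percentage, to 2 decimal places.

19.91%

σ_{63d} = 1.28% × √63 = 10.160%.
VaR = 1.960 × 10.160% = 19.914%.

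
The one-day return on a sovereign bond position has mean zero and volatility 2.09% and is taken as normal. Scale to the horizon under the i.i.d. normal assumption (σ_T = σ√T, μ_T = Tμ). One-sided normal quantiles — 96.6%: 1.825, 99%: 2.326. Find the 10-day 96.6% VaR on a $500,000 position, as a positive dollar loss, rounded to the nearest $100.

$60,300

σ_{10d} = 2.09% × √10 = 6.609%.
VaR = 1.825 × 6.609% = 12.061%.
On $500,000: 0.12061 × $500,000 = $60,305.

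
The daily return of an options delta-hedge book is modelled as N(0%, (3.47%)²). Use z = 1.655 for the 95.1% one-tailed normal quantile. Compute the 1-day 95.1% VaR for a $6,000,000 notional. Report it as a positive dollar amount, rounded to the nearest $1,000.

VaR = z·σ = 1.655 × 3.47% = 5.743%.
On $6,000,000: 0.05743 × $6,000,000 = $344,580.

$345,000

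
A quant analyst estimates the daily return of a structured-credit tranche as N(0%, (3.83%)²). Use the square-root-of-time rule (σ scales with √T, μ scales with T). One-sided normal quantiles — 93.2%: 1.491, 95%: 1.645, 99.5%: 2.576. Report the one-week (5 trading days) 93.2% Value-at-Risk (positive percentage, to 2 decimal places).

12.77%

σ_{5d} = 3.83% × √5 = 8.564%.
VaR = 1.491 × 8.564% = 12.769%.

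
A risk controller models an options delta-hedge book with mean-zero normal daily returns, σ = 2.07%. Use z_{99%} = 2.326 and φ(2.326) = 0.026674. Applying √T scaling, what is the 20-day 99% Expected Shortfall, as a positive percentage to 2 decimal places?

24.69%

σ_{20d} = 2.07% × √20 = 9.257%.
ES multiplier = φ(z)/(1−α) = 0.026674/0.01 = 2.667.
ES = 9.257% × 2.667 = 24.688%.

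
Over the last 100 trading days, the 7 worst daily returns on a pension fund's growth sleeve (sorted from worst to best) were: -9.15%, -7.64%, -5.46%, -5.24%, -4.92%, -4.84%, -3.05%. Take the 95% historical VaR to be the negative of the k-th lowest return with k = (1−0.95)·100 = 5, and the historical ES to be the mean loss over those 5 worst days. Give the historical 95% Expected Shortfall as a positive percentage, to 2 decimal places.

The 5 worst returns sum to -32.41%.
ES = −(-32.41%) / 5 = 6.482% ≈ 6.48%.

6.48%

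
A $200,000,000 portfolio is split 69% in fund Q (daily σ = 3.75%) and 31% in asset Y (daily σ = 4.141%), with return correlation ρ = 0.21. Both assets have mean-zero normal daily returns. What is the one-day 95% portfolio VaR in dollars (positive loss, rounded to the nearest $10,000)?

σ_p² = 0.69²·3.75² + 0.31²·4.141² + 2·0.21·0.69·0.31·3.75·4.141 = 9.7381 (%²).
σ_p = √9.7381 = 3.121%.
At 95%, z = 1.645.
VaR = 1.645 × 3.121% = 5.134%; on $200,000,000 that is $10,268,000.

$10,270,000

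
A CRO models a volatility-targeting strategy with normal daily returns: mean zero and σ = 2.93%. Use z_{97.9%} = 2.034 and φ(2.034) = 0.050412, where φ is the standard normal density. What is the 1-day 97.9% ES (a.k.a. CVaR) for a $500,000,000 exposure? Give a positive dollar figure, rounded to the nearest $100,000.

Tail multiplier: φ(z)/(1−α) = 0.050412 / 0.021 = 2.401.
ES = 2.93% × 2.401 = 7.035%.
On $500,000,000: 0.07035 × $500,000,000 = $35,175,000.

$35,200,000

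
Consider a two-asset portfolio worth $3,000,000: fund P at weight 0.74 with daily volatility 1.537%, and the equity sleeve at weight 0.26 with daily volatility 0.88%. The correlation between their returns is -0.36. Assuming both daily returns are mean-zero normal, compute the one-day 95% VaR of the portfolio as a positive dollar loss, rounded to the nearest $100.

σ_p² = 0.74²·1.537² + 0.26²·0.88² + 2·-0.36·0.74·0.26·1.537·0.88 = 1.1586 (%²).
σ_p = √1.1586 = 1.076%.
At 95%, z = 1.645.
VaR = 1.645 × 1.076% = 1.770%; on $3,000,000 that is $53,100.

$53,100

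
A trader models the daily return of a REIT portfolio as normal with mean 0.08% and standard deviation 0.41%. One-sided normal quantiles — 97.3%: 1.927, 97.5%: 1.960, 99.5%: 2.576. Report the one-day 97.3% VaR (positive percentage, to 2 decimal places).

VaR = −μ + z·σ = −(0.08%) + 1.927 × 0.41% = 0.710%.

0.71%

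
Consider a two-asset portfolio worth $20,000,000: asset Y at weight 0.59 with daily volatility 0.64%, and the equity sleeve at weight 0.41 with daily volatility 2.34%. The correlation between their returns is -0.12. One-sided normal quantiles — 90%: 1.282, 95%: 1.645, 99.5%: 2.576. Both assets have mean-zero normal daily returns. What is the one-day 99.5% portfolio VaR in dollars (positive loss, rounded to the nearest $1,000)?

σ_p² = 0.59²·0.64² + 0.41²·2.34² + 2·-0.12·0.59·0.41·0.64·2.34 = 0.9761 (%²).
σ_p = √0.9761 = 0.988%.
VaR = 2.576 × 0.988% = 2.545%; on $20,000,000 that is $509,000.

$509,000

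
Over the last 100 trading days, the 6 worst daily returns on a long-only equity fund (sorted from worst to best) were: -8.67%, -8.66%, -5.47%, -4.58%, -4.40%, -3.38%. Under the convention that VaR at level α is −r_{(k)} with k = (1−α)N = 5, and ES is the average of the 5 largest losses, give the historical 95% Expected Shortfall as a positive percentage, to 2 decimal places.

6.36%

The 5 worst returns sum to -31.78%.
ES = −(-31.78%) / 5 = 6.356% ≈ 6.36%.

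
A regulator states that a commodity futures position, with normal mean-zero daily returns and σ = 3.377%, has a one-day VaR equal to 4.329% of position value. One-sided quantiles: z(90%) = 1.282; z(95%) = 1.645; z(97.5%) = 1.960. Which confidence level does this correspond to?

90%

Implied z = VaR/σ = 4.329 / 3.377 = 1.282.
This matches z(90%) = 1.282.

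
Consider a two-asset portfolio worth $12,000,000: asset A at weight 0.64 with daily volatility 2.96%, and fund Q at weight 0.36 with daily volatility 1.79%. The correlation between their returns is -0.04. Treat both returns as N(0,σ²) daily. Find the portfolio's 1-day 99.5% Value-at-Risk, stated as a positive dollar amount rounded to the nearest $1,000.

σ_p² = 0.64²·2.96² + 0.36²·1.79² + 2·-0.04·0.64·0.36·2.96·1.79 = 3.9063 (%²).
σ_p = √3.9063 = 1.976%.
At 99.5%, z = 2.576.
VaR = 2.576 × 1.976% = 5.090%; on $12,000,000 that is $610,800.

$611,000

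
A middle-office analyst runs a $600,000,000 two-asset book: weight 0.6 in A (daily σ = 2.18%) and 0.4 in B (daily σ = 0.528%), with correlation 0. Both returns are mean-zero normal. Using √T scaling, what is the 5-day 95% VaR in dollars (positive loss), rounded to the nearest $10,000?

σ_p = √(0.6²·2.18² + 0.4²·0.528² + 2·0·0.6·0.4·2.18·0.528) = 1.325%.
σ_{5d} = 1.325% × √5 = 2.963%.
z(95%) = 1.645.
VaR = 1.645 × 2.963% = 4.874%; on $600,000,000 that is $29,244,000.

$29,240,000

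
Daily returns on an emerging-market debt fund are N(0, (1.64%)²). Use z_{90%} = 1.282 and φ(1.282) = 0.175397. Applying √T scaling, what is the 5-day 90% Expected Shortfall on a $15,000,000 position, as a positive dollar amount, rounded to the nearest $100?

$964,800

σ_{5d} = 1.64% × √5 = 3.667%.
ES multiplier = φ(z)/(1−α) = 0.175397/0.1 = 1.754.
ES = 3.667% × 1.754 = 6.432%; on $15,000,000: $964,800.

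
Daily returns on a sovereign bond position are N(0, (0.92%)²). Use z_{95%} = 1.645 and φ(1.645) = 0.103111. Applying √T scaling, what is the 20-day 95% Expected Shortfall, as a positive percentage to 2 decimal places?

σ_{20d} = 0.92% × √20 = 4.114%.
ES multiplier = φ(z)/(1−α) = 0.103111/0.05 = 2.062.
ES = 4.114% × 2.062 = 8.483%.

8.48%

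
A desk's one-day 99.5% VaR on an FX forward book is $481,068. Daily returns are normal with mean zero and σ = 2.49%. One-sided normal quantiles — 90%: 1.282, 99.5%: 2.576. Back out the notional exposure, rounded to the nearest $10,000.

VaR as a fraction of value: z·σ = 2.576 × 2.49% = 6.41424%.
Position = $481,068 / 0.0641424 = $7,500,000.

$7,500,000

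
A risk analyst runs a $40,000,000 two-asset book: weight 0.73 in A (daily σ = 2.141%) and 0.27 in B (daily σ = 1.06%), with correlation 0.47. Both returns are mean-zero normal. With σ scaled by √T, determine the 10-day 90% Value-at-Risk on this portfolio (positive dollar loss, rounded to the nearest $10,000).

$2,780,000

σ_p = √(0.73²·2.141² + 0.27²·1.06² + 2·0.47·0.73·0.27·2.141·1.06) = 1.716%.
σ_{10d} = 1.716% × √10 = 5.426%.
z(90%) = 1.282.
VaR = 1.282 × 5.426% = 6.956%; on $40,000,000 that is $2,782,400.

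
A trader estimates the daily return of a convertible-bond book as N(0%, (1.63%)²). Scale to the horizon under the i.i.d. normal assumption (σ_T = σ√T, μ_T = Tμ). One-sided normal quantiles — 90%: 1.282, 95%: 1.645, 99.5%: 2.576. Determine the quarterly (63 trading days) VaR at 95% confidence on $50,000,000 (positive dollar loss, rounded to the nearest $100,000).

$10,600,000

σ_{63d} = 1.63% × √63 = 12.938%.
VaR = 1.645 × 12.938% = 21.283%.
On $50,000,000: 0.21283 × $50,000,000 = $10,641,500.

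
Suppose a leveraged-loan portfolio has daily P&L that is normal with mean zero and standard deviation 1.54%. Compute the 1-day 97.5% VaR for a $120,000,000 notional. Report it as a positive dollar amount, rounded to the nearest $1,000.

$3,622,000

At 97.5% one-sided, z = 1.960.
VaR = z·σ = 1.960 × 1.54% = 3.018%.
On $120,000,000: 0.03018 × $120,000,000 = $3,621,600.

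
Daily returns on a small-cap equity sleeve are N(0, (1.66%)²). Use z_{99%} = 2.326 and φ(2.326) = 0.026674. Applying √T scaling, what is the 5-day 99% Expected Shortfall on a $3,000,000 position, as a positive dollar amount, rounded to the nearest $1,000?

σ_{5d} = 1.66% × √5 = 3.712%.
ES multiplier = φ(z)/(1−α) = 0.026674/0.01 = 2.667.
ES = 3.712% × 2.667 = 9.900%; on $3,000,000: $297,000.

$297,000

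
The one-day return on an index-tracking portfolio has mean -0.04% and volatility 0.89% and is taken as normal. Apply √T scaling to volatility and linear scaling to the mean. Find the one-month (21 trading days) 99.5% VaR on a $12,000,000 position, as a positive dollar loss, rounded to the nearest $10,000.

At 99.5%, z = 2.576.
σ_{21d} = 0.89% × √21 = 4.078%; μ_{21d} = 21 × -0.04% = -0.840%.
VaR = −(-0.840%) + 2.576 × 4.078% = 11.345%.
On $12,000,000: 0.11345 × $12,000,000 = $1,361,400.

$1,360,000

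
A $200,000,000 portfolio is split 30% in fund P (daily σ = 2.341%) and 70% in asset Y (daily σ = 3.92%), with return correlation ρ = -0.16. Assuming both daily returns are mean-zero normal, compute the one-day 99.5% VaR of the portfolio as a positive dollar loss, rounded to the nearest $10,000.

$14,020,000

σ_p² = 0.3²·2.341² + 0.7²·3.92² + 2·-0.16·0.3·0.7·2.341·3.92 = 7.4061 (%²).
σ_p = √7.4061 = 2.721%.
At 99.5%, z = 2.576.
VaR = 2.576 × 2.721% = 7.009%; on $200,000,000 that is $14,018,000.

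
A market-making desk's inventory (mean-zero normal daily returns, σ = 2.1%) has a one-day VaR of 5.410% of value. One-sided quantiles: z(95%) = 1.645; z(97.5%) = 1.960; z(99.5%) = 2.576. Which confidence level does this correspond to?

Implied z = VaR/σ = 5.410 / 2.1 = 2.576.
This matches z(99.5%) = 2.576.

99.5%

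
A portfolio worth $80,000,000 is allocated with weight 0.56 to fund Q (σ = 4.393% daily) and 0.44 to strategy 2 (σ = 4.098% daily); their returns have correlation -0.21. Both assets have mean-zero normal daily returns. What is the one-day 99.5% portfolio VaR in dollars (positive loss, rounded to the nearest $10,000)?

σ_p² = 0.56²·4.393² + 0.44²·4.098² + 2·-0.21·0.56·0.44·4.393·4.098 = 7.4402 (%²).
σ_p = √7.4402 = 2.728%.
At 99.5%, z = 2.576.
VaR = 2.576 × 2.728% = 7.027%; on $80,000,000 that is $5,621,600.

$5,620,000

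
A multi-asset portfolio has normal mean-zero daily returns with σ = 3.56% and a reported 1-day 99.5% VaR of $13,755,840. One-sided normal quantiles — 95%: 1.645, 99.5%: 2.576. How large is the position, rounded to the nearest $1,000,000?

$150,000,000

VaR as a fraction of value: z·σ = 2.576 × 3.56% = 9.17056%.
Position = $13,755,840 / 0.0917056 = $150,000,000.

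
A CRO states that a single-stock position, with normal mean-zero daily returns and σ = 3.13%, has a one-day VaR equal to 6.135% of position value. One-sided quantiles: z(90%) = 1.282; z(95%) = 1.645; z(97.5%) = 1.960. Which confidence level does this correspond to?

Implied z = VaR/σ = 6.135 / 3.13 = 1.960.
This matches z(97.5%) = 1.960.

97.5%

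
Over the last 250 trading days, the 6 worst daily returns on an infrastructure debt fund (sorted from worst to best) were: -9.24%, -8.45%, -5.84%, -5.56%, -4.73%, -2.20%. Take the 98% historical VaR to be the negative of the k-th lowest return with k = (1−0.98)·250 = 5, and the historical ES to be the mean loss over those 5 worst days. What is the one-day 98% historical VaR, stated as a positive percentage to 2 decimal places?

4.73%

k = 5; the 5th lowest return is -4.73%, so VaR = 4.73%.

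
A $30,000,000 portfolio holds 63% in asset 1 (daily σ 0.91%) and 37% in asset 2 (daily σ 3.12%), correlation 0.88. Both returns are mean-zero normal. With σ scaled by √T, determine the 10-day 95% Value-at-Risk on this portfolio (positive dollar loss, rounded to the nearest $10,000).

$2,620,000

σ_p = √(0.63²·0.91² + 0.37²·3.12² + 2·0.88·0.63·0.37·0.91·3.12) = 1.681%.
σ_{10d} = 1.681% × √10 = 5.316%.
z(95%) = 1.645.
VaR = 1.645 × 5.316% = 8.745%; on $30,000,000 that is $2,623,500.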